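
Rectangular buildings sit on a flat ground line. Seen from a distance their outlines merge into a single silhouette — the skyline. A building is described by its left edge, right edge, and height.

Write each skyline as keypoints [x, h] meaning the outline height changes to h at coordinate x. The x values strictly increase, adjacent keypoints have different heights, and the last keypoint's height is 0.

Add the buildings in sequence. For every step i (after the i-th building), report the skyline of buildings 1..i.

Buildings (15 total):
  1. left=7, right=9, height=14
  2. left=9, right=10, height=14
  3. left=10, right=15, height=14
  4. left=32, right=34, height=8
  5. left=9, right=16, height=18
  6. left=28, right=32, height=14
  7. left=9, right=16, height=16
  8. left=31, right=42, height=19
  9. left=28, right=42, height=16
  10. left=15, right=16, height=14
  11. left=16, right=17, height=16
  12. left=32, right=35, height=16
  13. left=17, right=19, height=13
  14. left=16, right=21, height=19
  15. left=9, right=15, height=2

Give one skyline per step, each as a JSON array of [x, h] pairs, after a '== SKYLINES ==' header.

== SKYLINES ==
[[7,14],[9,0]]
[[7,14],[10,0]]
[[7,14],[15,0]]
[[7,14],[15,0],[32,8],[34,0]]
[[7,14],[9,18],[16,0],[32,8],[34,0]]
[[7,14],[9,18],[16,0],[28,14],[32,8],[34,0]]
[[7,14],[9,18],[16,0],[28,14],[32,8],[34,0]]
[[7,14],[9,18],[16,0],[28,14],[31,19],[42,0]]
[[7,14],[9,18],[16,0],[28,16],[31,19],[42,0]]
[[7,14],[9,18],[16,0],[28,16],[31,19],[42,0]]
[[7,14],[9,18],[16,16],[17,0],[28,16],[31,19],[42,0]]
[[7,14],[9,18],[16,16],[17,0],[28,16],[31,19],[42,0]]
[[7,14],[9,18],[16,16],[17,13],[19,0],[28,16],[31,19],[42,0]]
[[7,14],[9,18],[16,19],[21,0],[28,16],[31,19],[42,0]]
[[7,14],[9,18],[16,19],[21,0],[28,16],[31,19],[42,0]]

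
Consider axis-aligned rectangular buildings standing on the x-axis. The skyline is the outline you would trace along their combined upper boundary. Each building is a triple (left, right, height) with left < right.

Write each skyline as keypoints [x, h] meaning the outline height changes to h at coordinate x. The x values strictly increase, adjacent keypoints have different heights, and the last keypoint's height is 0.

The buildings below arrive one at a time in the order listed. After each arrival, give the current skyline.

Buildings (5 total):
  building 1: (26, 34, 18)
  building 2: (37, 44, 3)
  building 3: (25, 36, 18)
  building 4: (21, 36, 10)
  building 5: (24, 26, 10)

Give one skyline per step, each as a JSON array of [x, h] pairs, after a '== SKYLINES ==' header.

== SKYLINES ==
[[26,18],[34,0]]
[[26,18],[34,0],[37,3],[44,0]]
[[25,18],[36,0],[37,3],[44,0]]
[[21,10],[25,18],[36,0],[37,3],[44,0]]
[[21,10],[25,18],[36,0],[37,3],[44,0]]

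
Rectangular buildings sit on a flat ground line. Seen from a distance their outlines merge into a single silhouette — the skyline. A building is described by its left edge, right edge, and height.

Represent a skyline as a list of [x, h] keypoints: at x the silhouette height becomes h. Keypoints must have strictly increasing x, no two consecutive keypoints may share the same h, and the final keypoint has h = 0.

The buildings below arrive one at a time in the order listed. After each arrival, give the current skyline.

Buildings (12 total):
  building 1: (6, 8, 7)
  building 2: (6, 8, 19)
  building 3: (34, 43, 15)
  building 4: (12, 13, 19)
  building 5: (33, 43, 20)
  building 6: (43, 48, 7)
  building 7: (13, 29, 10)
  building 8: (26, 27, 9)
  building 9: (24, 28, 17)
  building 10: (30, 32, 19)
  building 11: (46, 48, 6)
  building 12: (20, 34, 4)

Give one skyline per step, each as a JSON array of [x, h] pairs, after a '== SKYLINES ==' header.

== SKYLINES ==
[[6,7],[8,0]]
[[6,19],[8,0]]
[[6,19],[8,0],[34,15],[43,0]]
[[6,19],[8,0],[12,19],[13,0],[34,15],[43,0]]
[[6,19],[8,0],[12,19],[13,0],[33,20],[43,0]]
[[6,19],[8,0],[12,19],[13,0],[33,20],[43,7],[48,0]]
[[6,19],[8,0],[12,19],[13,10],[29,0],[33,20],[43,7],[48,0]]
[[6,19],[8,0],[12,19],[13,10],[29,0],[33,20],[43,7],[48,0]]
[[6,19],[8,0],[12,19],[13,10],[24,17],[28,10],[29,0],[33,20],[43,7],[48,0]]
[[6,19],[8,0],[12,19],[13,10],[24,17],[28,10],[29,0],[30,19],[32,0],[33,20],[43,7],[48,0]]
[[6,19],[8,0],[12,19],[13,10],[24,17],[28,10],[29,0],[30,19],[32,0],[33,20],[43,7],[48,0]]
[[6,19],[8,0],[12,19],[13,10],[24,17],[28,10],[29,4],[30,19],[32,4],[33,20],[43,7],[48,0]]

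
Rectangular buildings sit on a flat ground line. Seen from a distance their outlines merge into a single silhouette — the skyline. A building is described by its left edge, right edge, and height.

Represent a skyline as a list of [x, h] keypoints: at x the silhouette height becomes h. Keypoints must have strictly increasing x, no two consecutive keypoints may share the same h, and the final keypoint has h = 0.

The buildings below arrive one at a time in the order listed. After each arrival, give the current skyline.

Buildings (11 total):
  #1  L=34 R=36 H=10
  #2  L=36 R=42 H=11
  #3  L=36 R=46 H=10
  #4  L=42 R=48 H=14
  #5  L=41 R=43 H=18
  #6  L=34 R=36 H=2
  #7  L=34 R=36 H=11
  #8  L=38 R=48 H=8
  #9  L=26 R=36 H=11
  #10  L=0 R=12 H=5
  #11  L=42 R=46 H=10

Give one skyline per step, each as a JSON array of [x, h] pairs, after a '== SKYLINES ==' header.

== SKYLINES ==
[[34,10],[36,0]]
[[34,10],[36,11],[42,0]]
[[34,10],[36,11],[42,10],[46,0]]
[[34,10],[36,11],[42,14],[48,0]]
[[34,10],[36,11],[41,18],[43,14],[48,0]]
[[34,10],[36,11],[41,18],[43,14],[48,0]]
[[34,11],[41,18],[43,14],[48,0]]
[[34,11],[41,18],[43,14],[48,0]]
[[26,11],[41,18],[43,14],[48,0]]
[[0,5],[12,0],[26,11],[41,18],[43,14],[48,0]]
[[0,5],[12,0],[26,11],[41,18],[43,14],[48,0]]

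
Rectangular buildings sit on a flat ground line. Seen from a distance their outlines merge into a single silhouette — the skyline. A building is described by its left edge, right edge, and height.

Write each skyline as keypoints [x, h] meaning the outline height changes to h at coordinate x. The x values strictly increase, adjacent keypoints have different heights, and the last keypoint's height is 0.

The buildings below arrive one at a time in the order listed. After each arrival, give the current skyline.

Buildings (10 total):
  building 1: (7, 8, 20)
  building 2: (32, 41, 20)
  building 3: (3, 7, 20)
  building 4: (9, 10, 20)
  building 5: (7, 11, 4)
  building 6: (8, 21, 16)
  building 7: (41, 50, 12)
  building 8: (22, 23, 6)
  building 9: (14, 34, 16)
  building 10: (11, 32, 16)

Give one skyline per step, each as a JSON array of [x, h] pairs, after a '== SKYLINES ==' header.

== SKYLINES ==
[[7,20],[8,0]]
[[7,20],[8,0],[32,20],[41,0]]
[[3,20],[8,0],[32,20],[41,0]]
[[3,20],[8,0],[9,20],[10,0],[32,20],[41,0]]
[[3,20],[8,4],[9,20],[10,4],[11,0],[32,20],[41,0]]
[[3,20],[8,16],[9,20],[10,16],[21,0],[32,20],[41,0]]
[[3,20],[8,16],[9,20],[10,16],[21,0],[32,20],[41,12],[50,0]]
[[3,20],[8,16],[9,20],[10,16],[21,0],[22,6],[23,0],[32,20],[41,12],[50,0]]
[[3,20],[8,16],[9,20],[10,16],[32,20],[41,12],[50,0]]
[[3,20],[8,16],[9,20],[10,16],[32,20],[41,12],[50,0]]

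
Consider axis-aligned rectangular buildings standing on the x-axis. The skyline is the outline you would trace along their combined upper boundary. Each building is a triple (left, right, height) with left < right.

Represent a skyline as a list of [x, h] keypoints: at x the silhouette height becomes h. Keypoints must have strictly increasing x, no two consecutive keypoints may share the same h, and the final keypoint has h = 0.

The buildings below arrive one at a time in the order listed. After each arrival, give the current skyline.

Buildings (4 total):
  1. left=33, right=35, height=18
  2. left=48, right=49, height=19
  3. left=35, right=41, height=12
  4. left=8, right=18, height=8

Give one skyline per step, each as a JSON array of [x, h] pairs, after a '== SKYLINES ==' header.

== SKYLINES ==
[[33,18],[35,0]]
[[33,18],[35,0],[48,19],[49,0]]
[[33,18],[35,12],[41,0],[48,19],[49,0]]
[[8,8],[18,0],[33,18],[35,12],[41,0],[48,19],[49,0]]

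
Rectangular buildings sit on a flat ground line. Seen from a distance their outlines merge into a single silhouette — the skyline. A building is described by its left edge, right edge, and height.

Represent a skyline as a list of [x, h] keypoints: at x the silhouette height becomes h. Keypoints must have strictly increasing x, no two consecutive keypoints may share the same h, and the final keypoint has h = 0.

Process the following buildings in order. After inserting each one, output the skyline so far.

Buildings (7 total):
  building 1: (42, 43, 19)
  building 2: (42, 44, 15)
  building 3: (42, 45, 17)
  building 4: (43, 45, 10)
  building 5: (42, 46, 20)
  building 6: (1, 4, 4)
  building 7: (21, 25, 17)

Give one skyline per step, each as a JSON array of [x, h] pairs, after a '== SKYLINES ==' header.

== SKYLINES ==
[[42,19],[43,0]]
[[42,19],[43,15],[44,0]]
[[42,19],[43,17],[45,0]]
[[42,19],[43,17],[45,0]]
[[42,20],[46,0]]
[[1,4],[4,0],[42,20],[46,0]]
[[1,4],[4,0],[21,17],[25,0],[42,20],[46,0]]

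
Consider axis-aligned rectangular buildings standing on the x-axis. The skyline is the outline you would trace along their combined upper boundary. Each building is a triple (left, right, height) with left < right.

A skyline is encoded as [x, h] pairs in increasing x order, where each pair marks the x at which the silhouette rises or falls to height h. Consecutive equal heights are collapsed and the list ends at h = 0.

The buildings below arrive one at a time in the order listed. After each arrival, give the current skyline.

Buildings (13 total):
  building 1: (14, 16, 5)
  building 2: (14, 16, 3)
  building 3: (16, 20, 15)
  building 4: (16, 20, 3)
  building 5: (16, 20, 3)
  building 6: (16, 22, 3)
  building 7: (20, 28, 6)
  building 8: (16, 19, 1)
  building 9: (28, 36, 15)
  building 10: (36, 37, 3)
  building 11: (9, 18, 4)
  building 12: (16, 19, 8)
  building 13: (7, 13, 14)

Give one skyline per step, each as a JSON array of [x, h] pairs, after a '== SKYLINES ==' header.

== SKYLINES ==
[[14,5],[16,0]]
[[14,5],[16,0]]
[[14,5],[16,15],[20,0]]
[[14,5],[16,15],[20,0]]
[[14,5],[16,15],[20,0]]
[[14,5],[16,15],[20,3],[22,0]]
[[14,5],[16,15],[20,6],[28,0]]
[[14,5],[16,15],[20,6],[28,0]]
[[14,5],[16,15],[20,6],[28,15],[36,0]]
[[14,5],[16,15],[20,6],[28,15],[36,3],[37,0]]
[[9,4],[14,5],[16,15],[20,6],[28,15],[36,3],[37,0]]
[[9,4],[14,5],[16,15],[20,6],[28,15],[36,3],[37,0]]
[[7,14],[13,4],[14,5],[16,15],[20,6],[28,15],[36,3],[37,0]]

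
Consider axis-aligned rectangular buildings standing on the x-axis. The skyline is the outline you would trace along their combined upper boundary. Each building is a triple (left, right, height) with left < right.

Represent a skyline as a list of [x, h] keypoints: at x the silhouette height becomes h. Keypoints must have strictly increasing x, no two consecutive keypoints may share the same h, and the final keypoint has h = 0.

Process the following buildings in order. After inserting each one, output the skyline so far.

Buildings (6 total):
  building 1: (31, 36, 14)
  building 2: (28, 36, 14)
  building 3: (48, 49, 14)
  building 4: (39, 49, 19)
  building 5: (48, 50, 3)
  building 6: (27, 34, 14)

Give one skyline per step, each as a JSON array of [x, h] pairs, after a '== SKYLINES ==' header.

== SKYLINES ==
[[31,14],[36,0]]
[[28,14],[36,0]]
[[28,14],[36,0],[48,14],[49,0]]
[[28,14],[36,0],[39,19],[49,0]]
[[28,14],[36,0],[39,19],[49,3],[50,0]]
[[27,14],[36,0],[39,19],[49,3],[50,0]]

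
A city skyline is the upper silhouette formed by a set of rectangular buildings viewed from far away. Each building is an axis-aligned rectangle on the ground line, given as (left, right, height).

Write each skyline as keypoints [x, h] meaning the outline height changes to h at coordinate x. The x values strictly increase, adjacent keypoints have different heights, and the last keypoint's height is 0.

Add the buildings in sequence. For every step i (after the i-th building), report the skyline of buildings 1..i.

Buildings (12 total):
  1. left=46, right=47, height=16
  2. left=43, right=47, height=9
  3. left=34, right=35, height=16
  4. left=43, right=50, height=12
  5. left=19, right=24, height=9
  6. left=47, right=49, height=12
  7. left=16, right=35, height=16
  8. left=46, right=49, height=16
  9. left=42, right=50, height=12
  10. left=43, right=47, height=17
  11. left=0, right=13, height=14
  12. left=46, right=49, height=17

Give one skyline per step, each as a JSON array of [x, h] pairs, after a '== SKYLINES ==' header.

== SKYLINES ==
[[46,16],[47,0]]
[[43,9],[46,16],[47,0]]
[[34,16],[35,0],[43,9],[46,16],[47,0]]
[[34,16],[35,0],[43,12],[46,16],[47,12],[50,0]]
[[19,9],[24,0],[34,16],[35,0],[43,12],[46,16],[47,12],[50,0]]
[[19,9],[24,0],[34,16],[35,0],[43,12],[46,16],[47,12],[50,0]]
[[16,16],[35,0],[43,12],[46,16],[47,12],[50,0]]
[[16,16],[35,0],[43,12],[46,16],[49,12],[50,0]]
[[16,16],[35,0],[42,12],[46,16],[49,12],[50,0]]
[[16,16],[35,0],[42,12],[43,17],[47,16],[49,12],[50,0]]
[[0,14],[13,0],[16,16],[35,0],[42,12],[43,17],[47,16],[49,12],[50,0]]
[[0,14],[13,0],[16,16],[35,0],[42,12],[43,17],[49,12],[50,0]]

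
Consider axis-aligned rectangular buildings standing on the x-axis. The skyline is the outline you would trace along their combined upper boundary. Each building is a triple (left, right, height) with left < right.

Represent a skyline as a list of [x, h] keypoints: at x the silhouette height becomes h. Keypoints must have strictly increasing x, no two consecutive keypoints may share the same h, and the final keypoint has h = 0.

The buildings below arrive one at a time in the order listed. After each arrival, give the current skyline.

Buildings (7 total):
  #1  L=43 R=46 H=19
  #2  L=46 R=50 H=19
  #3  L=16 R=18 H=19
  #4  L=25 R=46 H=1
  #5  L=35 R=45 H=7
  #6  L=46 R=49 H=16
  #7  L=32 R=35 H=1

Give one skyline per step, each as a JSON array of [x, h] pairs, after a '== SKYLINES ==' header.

== SKYLINES ==
[[43,19],[46,0]]
[[43,19],[50,0]]
[[16,19],[18,0],[43,19],[50,0]]
[[16,19],[18,0],[25,1],[43,19],[50,0]]
[[16,19],[18,0],[25,1],[35,7],[43,19],[50,0]]
[[16,19],[18,0],[25,1],[35,7],[43,19],[50,0]]
[[16,19],[18,0],[25,1],[35,7],[43,19],[50,0]]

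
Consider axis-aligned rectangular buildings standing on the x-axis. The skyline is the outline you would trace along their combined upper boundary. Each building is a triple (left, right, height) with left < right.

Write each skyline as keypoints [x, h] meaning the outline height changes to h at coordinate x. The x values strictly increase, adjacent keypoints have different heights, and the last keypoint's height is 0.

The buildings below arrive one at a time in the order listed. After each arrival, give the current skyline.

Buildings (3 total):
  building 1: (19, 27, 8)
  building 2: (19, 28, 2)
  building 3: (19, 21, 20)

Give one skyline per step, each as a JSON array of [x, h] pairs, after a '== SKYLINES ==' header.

== SKYLINES ==
[[19,8],[27,0]]
[[19,8],[27,2],[28,0]]
[[19,20],[21,8],[27,2],[28,0]]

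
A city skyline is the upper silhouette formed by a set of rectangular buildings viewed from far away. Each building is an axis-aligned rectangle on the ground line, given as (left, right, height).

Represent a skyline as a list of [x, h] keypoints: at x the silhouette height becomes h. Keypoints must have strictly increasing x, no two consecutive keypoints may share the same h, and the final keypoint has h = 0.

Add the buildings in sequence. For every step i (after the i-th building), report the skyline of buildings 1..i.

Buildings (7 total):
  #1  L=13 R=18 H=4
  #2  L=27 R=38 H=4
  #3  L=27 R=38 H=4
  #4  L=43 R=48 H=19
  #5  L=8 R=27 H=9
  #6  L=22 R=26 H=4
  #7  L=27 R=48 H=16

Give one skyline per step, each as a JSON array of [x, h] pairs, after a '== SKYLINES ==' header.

== SKYLINES ==
[[13,4],[18,0]]
[[13,4],[18,0],[27,4],[38,0]]
[[13,4],[18,0],[27,4],[38,0]]
[[13,4],[18,0],[27,4],[38,0],[43,19],[48,0]]
[[8,9],[27,4],[38,0],[43,19],[48,0]]
[[8,9],[27,4],[38,0],[43,19],[48,0]]
[[8,9],[27,16],[43,19],[48,0]]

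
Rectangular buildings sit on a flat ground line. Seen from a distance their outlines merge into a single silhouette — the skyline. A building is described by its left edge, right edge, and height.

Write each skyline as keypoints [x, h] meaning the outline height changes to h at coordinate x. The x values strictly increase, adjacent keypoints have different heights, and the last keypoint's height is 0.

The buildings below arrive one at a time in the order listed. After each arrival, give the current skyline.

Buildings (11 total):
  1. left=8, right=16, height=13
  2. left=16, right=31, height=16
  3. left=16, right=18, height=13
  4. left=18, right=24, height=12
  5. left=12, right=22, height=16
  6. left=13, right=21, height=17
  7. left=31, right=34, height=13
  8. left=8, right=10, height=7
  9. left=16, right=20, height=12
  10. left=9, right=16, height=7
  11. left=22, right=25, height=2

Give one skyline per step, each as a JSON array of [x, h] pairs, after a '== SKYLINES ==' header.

== SKYLINES ==
[[8,13],[16,0]]
[[8,13],[16,16],[31,0]]
[[8,13],[16,16],[31,0]]
[[8,13],[16,16],[31,0]]
[[8,13],[12,16],[31,0]]
[[8,13],[12,16],[13,17],[21,16],[31,0]]
[[8,13],[12,16],[13,17],[21,16],[31,13],[34,0]]
[[8,13],[12,16],[13,17],[21,16],[31,13],[34,0]]
[[8,13],[12,16],[13,17],[21,16],[31,13],[34,0]]
[[8,13],[12,16],[13,17],[21,16],[31,13],[34,0]]
[[8,13],[12,16],[13,17],[21,16],[31,13],[34,0]]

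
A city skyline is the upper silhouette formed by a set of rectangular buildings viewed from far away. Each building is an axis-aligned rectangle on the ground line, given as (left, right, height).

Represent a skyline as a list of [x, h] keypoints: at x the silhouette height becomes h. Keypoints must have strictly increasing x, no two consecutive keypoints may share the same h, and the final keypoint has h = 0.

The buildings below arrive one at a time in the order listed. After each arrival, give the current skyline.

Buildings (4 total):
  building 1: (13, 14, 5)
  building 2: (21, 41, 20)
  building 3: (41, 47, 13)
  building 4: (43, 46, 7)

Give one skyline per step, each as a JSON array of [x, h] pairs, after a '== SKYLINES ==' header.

== SKYLINES ==
[[13,5],[14,0]]
[[13,5],[14,0],[21,20],[41,0]]
[[13,5],[14,0],[21,20],[41,13],[47,0]]
[[13,5],[14,0],[21,20],[41,13],[47,0]]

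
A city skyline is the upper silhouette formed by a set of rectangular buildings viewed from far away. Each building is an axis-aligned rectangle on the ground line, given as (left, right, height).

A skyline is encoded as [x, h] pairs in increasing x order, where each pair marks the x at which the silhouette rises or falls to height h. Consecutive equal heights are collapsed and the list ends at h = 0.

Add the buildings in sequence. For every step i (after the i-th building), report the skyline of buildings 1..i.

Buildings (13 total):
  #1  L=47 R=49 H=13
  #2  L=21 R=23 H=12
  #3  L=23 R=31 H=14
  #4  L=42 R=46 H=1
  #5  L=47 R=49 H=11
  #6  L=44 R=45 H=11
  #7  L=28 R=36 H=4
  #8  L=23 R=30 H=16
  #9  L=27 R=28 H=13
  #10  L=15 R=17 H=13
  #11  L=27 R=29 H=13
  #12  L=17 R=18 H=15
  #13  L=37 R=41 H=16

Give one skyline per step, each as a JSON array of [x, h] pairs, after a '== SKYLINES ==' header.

== SKYLINES ==
[[47,13],[49,0]]
[[21,12],[23,0],[47,13],[49,0]]
[[21,12],[23,14],[31,0],[47,13],[49,0]]
[[21,12],[23,14],[31,0],[42,1],[46,0],[47,13],[49,0]]
[[21,12],[23,14],[31,0],[42,1],[46,0],[47,13],[49,0]]
[[21,12],[23,14],[31,0],[42,1],[44,11],[45,1],[46,0],[47,13],[49,0]]
[[21,12],[23,14],[31,4],[36,0],[42,1],[44,11],[45,1],[46,0],[47,13],[49,0]]
[[21,12],[23,16],[30,14],[31,4],[36,0],[42,1],[44,11],[45,1],[46,0],[47,13],[49,0]]
[[21,12],[23,16],[30,14],[31,4],[36,0],[42,1],[44,11],[45,1],[46,0],[47,13],[49,0]]
[[15,13],[17,0],[21,12],[23,16],[30,14],[31,4],[36,0],[42,1],[44,11],[45,1],[46,0],[47,13],[49,0]]
[[15,13],[17,0],[21,12],[23,16],[30,14],[31,4],[36,0],[42,1],[44,11],[45,1],[46,0],[47,13],[49,0]]
[[15,13],[17,15],[18,0],[21,12],[23,16],[30,14],[31,4],[36,0],[42,1],[44,11],[45,1],[46,0],[47,13],[49,0]]
[[15,13],[17,15],[18,0],[21,12],[23,16],[30,14],[31,4],[36,0],[37,16],[41,0],[42,1],[44,11],[45,1],[46,0],[47,13],[49,0]]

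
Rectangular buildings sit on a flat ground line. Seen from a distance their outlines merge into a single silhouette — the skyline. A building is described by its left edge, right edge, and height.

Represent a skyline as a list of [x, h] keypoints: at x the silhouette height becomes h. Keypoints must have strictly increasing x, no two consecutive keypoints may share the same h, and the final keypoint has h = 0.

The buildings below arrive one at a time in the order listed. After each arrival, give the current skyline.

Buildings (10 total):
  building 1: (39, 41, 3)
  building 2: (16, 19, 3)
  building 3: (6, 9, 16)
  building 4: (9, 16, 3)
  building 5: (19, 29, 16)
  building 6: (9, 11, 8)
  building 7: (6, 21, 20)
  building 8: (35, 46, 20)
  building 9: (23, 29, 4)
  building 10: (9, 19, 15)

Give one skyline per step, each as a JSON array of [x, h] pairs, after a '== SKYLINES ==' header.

== SKYLINES ==
[[39,3],[41,0]]
[[16,3],[19,0],[39,3],[41,0]]
[[6,16],[9,0],[16,3],[19,0],[39,3],[41,0]]
[[6,16],[9,3],[19,0],[39,3],[41,0]]
[[6,16],[9,3],[19,16],[29,0],[39,3],[41,0]]
[[6,16],[9,8],[11,3],[19,16],[29,0],[39,3],[41,0]]
[[6,20],[21,16],[29,0],[39,3],[41,0]]
[[6,20],[21,16],[29,0],[35,20],[46,0]]
[[6,20],[21,16],[29,0],[35,20],[46,0]]
[[6,20],[21,16],[29,0],[35,20],[46,0]]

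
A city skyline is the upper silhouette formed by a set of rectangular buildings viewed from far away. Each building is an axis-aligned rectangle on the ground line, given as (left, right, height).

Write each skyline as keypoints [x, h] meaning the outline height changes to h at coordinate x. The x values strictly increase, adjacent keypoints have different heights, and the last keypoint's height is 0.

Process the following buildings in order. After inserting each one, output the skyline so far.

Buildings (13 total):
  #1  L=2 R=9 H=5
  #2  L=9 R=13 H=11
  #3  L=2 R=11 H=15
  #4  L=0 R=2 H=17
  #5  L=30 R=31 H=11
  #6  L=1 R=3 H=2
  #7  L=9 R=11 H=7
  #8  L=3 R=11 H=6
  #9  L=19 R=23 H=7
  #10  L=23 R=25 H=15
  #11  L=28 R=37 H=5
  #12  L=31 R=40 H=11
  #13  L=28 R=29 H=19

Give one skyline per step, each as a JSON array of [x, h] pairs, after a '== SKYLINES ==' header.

== SKYLINES ==
[[2,5],[9,0]]
[[2,5],[9,11],[13,0]]
[[2,15],[11,11],[13,0]]
[[0,17],[2,15],[11,11],[13,0]]
[[0,17],[2,15],[11,11],[13,0],[30,11],[31,0]]
[[0,17],[2,15],[11,11],[13,0],[30,11],[31,0]]
[[0,17],[2,15],[11,11],[13,0],[30,11],[31,0]]
[[0,17],[2,15],[11,11],[13,0],[30,11],[31,0]]
[[0,17],[2,15],[11,11],[13,0],[19,7],[23,0],[30,11],[31,0]]
[[0,17],[2,15],[11,11],[13,0],[19,7],[23,15],[25,0],[30,11],[31,0]]
[[0,17],[2,15],[11,11],[13,0],[19,7],[23,15],[25,0],[28,5],[30,11],[31,5],[37,0]]
[[0,17],[2,15],[11,11],[13,0],[19,7],[23,15],[25,0],[28,5],[30,11],[40,0]]
[[0,17],[2,15],[11,11],[13,0],[19,7],[23,15],[25,0],[28,19],[29,5],[30,11],[40,0]]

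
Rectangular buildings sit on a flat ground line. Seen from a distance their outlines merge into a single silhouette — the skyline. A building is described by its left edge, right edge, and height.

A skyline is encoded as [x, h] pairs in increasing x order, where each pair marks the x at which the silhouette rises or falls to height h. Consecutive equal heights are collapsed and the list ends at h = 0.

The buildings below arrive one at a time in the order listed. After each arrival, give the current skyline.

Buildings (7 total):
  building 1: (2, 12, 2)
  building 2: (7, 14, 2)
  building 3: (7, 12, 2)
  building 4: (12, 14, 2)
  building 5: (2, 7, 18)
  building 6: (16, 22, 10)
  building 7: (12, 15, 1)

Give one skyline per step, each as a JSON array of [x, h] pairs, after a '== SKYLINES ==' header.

== SKYLINES ==
[[2,2],[12,0]]
[[2,2],[14,0]]
[[2,2],[14,0]]
[[2,2],[14,0]]
[[2,18],[7,2],[14,0]]
[[2,18],[7,2],[14,0],[16,10],[22,0]]
[[2,18],[7,2],[14,1],[15,0],[16,10],[22,0]]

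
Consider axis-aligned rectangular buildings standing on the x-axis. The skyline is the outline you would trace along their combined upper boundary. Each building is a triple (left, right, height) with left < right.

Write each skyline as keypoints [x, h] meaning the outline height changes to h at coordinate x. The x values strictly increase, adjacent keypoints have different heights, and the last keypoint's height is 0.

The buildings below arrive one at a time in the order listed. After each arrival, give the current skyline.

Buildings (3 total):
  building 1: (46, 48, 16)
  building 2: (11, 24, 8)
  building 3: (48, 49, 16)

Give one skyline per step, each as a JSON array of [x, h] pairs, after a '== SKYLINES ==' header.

== SKYLINES ==
[[46,16],[48,0]]
[[11,8],[24,0],[46,16],[48,0]]
[[11,8],[24,0],[46,16],[49,0]]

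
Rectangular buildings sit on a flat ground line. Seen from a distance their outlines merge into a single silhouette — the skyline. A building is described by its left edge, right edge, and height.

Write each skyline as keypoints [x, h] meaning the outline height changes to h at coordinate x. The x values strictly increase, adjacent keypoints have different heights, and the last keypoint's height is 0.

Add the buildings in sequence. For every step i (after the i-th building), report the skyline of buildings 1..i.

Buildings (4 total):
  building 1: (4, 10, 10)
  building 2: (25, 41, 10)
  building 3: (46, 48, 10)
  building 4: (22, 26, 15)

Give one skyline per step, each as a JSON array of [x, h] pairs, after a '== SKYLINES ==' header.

== SKYLINES ==
[[4,10],[10,0]]
[[4,10],[10,0],[25,10],[41,0]]
[[4,10],[10,0],[25,10],[41,0],[46,10],[48,0]]
[[4,10],[10,0],[22,15],[26,10],[41,0],[46,10],[48,0]]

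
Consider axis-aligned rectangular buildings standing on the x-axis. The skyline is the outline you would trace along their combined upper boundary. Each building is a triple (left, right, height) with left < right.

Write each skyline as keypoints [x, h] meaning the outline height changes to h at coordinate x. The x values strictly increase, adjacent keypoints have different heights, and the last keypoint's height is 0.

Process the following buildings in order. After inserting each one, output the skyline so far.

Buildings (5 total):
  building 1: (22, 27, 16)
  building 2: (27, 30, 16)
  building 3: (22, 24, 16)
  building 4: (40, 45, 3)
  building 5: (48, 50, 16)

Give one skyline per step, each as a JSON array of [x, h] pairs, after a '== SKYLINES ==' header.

== SKYLINES ==
[[22,16],[27,0]]
[[22,16],[30,0]]
[[22,16],[30,0]]
[[22,16],[30,0],[40,3],[45,0]]
[[22,16],[30,0],[40,3],[45,0],[48,16],[50,0]]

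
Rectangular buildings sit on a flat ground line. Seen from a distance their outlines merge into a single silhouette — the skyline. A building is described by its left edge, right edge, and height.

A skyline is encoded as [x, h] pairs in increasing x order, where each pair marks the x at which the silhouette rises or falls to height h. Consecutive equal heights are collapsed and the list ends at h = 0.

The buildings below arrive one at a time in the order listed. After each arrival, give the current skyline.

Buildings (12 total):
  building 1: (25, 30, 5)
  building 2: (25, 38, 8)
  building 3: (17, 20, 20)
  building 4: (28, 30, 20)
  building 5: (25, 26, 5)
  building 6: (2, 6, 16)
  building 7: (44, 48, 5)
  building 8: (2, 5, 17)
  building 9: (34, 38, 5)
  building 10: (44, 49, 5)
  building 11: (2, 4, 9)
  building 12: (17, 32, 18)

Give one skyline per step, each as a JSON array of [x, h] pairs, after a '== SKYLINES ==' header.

== SKYLINES ==
[[25,5],[30,0]]
[[25,8],[38,0]]
[[17,20],[20,0],[25,8],[38,0]]
[[17,20],[20,0],[25,8],[28,20],[30,8],[38,0]]
[[17,20],[20,0],[25,8],[28,20],[30,8],[38,0]]
[[2,16],[6,0],[17,20],[20,0],[25,8],[28,20],[30,8],[38,0]]
[[2,16],[6,0],[17,20],[20,0],[25,8],[28,20],[30,8],[38,0],[44,5],[48,0]]
[[2,17],[5,16],[6,0],[17,20],[20,0],[25,8],[28,20],[30,8],[38,0],[44,5],[48,0]]
[[2,17],[5,16],[6,0],[17,20],[20,0],[25,8],[28,20],[30,8],[38,0],[44,5],[48,0]]
[[2,17],[5,16],[6,0],[17,20],[20,0],[25,8],[28,20],[30,8],[38,0],[44,5],[49,0]]
[[2,17],[5,16],[6,0],[17,20],[20,0],[25,8],[28,20],[30,8],[38,0],[44,5],[49,0]]
[[2,17],[5,16],[6,0],[17,20],[20,18],[28,20],[30,18],[32,8],[38,0],[44,5],[49,0]]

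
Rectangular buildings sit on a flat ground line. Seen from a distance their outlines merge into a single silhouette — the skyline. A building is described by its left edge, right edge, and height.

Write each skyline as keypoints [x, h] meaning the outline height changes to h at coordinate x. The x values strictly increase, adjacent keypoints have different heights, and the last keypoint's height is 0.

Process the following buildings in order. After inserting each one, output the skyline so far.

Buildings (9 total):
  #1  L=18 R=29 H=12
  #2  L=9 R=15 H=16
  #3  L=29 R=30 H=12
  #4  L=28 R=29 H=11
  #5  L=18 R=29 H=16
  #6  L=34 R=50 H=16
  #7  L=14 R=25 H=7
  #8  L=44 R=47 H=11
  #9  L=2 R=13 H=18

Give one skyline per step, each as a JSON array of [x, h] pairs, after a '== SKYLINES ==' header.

== SKYLINES ==
[[18,12],[29,0]]
[[9,16],[15,0],[18,12],[29,0]]
[[9,16],[15,0],[18,12],[30,0]]
[[9,16],[15,0],[18,12],[30,0]]
[[9,16],[15,0],[18,16],[29,12],[30,0]]
[[9,16],[15,0],[18,16],[29,12],[30,0],[34,16],[50,0]]
[[9,16],[15,7],[18,16],[29,12],[30,0],[34,16],[50,0]]
[[9,16],[15,7],[18,16],[29,12],[30,0],[34,16],[50,0]]
[[2,18],[13,16],[15,7],[18,16],[29,12],[30,0],[34,16],[50,0]]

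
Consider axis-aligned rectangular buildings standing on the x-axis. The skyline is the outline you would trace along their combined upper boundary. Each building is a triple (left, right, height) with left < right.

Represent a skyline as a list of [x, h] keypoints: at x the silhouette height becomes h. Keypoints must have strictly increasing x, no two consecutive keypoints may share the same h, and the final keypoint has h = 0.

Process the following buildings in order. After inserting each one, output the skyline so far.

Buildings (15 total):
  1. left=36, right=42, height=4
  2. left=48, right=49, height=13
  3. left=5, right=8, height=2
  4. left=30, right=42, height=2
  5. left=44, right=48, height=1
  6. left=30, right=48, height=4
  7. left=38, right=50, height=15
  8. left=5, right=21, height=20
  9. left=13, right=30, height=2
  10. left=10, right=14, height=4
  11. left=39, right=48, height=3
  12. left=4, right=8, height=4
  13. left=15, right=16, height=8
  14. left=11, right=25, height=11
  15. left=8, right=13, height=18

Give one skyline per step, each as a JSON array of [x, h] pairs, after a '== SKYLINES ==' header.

== SKYLINES ==
[[36,4],[42,0]]
[[36,4],[42,0],[48,13],[49,0]]
[[5,2],[8,0],[36,4],[42,0],[48,13],[49,0]]
[[5,2],[8,0],[30,2],[36,4],[42,0],[48,13],[49,0]]
[[5,2],[8,0],[30,2],[36,4],[42,0],[44,1],[48,13],[49,0]]
[[5,2],[8,0],[30,4],[48,13],[49,0]]
[[5,2],[8,0],[30,4],[38,15],[50,0]]
[[5,20],[21,0],[30,4],[38,15],[50,0]]
[[5,20],[21,2],[30,4],[38,15],[50,0]]
[[5,20],[21,2],[30,4],[38,15],[50,0]]
[[5,20],[21,2],[30,4],[38,15],[50,0]]
[[4,4],[5,20],[21,2],[30,4],[38,15],[50,0]]
[[4,4],[5,20],[21,2],[30,4],[38,15],[50,0]]
[[4,4],[5,20],[21,11],[25,2],[30,4],[38,15],[50,0]]
[[4,4],[5,20],[21,11],[25,2],[30,4],[38,15],[50,0]]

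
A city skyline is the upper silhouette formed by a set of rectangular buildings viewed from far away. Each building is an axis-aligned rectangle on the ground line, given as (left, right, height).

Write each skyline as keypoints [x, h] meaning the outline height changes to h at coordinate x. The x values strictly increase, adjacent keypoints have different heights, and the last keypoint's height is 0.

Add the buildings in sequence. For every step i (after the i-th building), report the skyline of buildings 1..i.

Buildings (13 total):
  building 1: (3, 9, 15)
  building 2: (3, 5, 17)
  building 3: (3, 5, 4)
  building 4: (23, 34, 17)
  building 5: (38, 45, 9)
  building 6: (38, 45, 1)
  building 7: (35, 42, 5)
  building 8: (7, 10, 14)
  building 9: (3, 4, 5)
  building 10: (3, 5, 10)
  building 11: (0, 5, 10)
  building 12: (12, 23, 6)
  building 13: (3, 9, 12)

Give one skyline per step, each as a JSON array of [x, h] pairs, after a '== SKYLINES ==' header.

== SKYLINES ==
[[3,15],[9,0]]
[[3,17],[5,15],[9,0]]
[[3,17],[5,15],[9,0]]
[[3,17],[5,15],[9,0],[23,17],[34,0]]
[[3,17],[5,15],[9,0],[23,17],[34,0],[38,9],[45,0]]
[[3,17],[5,15],[9,0],[23,17],[34,0],[38,9],[45,0]]
[[3,17],[5,15],[9,0],[23,17],[34,0],[35,5],[38,9],[45,0]]
[[3,17],[5,15],[9,14],[10,0],[23,17],[34,0],[35,5],[38,9],[45,0]]
[[3,17],[5,15],[9,14],[10,0],[23,17],[34,0],[35,5],[38,9],[45,0]]
[[3,17],[5,15],[9,14],[10,0],[23,17],[34,0],[35,5],[38,9],[45,0]]
[[0,10],[3,17],[5,15],[9,14],[10,0],[23,17],[34,0],[35,5],[38,9],[45,0]]
[[0,10],[3,17],[5,15],[9,14],[10,0],[12,6],[23,17],[34,0],[35,5],[38,9],[45,0]]
[[0,10],[3,17],[5,15],[9,14],[10,0],[12,6],[23,17],[34,0],[35,5],[38,9],[45,0]]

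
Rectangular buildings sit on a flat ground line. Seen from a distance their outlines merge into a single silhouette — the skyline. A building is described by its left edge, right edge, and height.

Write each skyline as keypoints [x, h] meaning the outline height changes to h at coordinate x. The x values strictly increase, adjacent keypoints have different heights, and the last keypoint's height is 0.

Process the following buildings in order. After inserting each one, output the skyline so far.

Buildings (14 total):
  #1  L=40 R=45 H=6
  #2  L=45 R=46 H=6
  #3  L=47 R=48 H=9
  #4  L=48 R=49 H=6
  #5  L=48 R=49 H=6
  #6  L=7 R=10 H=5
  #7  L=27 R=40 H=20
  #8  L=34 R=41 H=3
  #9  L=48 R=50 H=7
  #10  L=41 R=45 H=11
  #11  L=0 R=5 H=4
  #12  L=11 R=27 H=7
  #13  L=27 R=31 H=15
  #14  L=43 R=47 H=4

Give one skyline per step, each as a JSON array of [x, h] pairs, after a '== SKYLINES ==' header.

== SKYLINES ==
[[40,6],[45,0]]
[[40,6],[46,0]]
[[40,6],[46,0],[47,9],[48,0]]
[[40,6],[46,0],[47,9],[48,6],[49,0]]
[[40,6],[46,0],[47,9],[48,6],[49,0]]
[[7,5],[10,0],[40,6],[46,0],[47,9],[48,6],[49,0]]
[[7,5],[10,0],[27,20],[40,6],[46,0],[47,9],[48,6],[49,0]]
[[7,5],[10,0],[27,20],[40,6],[46,0],[47,9],[48,6],[49,0]]
[[7,5],[10,0],[27,20],[40,6],[46,0],[47,9],[48,7],[50,0]]
[[7,5],[10,0],[27,20],[40,6],[41,11],[45,6],[46,0],[47,9],[48,7],[50,0]]
[[0,4],[5,0],[7,5],[10,0],[27,20],[40,6],[41,11],[45,6],[46,0],[47,9],[48,7],[50,0]]
[[0,4],[5,0],[7,5],[10,0],[11,7],[27,20],[40,6],[41,11],[45,6],[46,0],[47,9],[48,7],[50,0]]
[[0,4],[5,0],[7,5],[10,0],[11,7],[27,20],[40,6],[41,11],[45,6],[46,0],[47,9],[48,7],[50,0]]
[[0,4],[5,0],[7,5],[10,0],[11,7],[27,20],[40,6],[41,11],[45,6],[46,4],[47,9],[48,7],[50,0]]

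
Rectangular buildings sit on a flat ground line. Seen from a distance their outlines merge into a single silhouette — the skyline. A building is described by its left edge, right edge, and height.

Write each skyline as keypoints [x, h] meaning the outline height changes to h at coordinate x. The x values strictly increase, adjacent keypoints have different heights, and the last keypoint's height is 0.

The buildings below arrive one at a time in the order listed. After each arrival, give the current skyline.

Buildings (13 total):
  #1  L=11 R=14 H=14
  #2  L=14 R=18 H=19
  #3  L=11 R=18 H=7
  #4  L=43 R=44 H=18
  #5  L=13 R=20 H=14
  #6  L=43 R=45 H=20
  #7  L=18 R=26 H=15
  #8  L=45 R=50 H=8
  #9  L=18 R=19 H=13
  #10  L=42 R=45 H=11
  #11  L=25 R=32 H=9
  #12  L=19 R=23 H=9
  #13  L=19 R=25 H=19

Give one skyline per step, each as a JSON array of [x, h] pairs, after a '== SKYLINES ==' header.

== SKYLINES ==
[[11,14],[14,0]]
[[11,14],[14,19],[18,0]]
[[11,14],[14,19],[18,0]]
[[11,14],[14,19],[18,0],[43,18],[44,0]]
[[11,14],[14,19],[18,14],[20,0],[43,18],[44,0]]
[[11,14],[14,19],[18,14],[20,0],[43,20],[45,0]]
[[11,14],[14,19],[18,15],[26,0],[43,20],[45,0]]
[[11,14],[14,19],[18,15],[26,0],[43,20],[45,8],[50,0]]
[[11,14],[14,19],[18,15],[26,0],[43,20],[45,8],[50,0]]
[[11,14],[14,19],[18,15],[26,0],[42,11],[43,20],[45,8],[50,0]]
[[11,14],[14,19],[18,15],[26,9],[32,0],[42,11],[43,20],[45,8],[50,0]]
[[11,14],[14,19],[18,15],[26,9],[32,0],[42,11],[43,20],[45,8],[50,0]]
[[11,14],[14,19],[18,15],[19,19],[25,15],[26,9],[32,0],[42,11],[43,20],[45,8],[50,0]]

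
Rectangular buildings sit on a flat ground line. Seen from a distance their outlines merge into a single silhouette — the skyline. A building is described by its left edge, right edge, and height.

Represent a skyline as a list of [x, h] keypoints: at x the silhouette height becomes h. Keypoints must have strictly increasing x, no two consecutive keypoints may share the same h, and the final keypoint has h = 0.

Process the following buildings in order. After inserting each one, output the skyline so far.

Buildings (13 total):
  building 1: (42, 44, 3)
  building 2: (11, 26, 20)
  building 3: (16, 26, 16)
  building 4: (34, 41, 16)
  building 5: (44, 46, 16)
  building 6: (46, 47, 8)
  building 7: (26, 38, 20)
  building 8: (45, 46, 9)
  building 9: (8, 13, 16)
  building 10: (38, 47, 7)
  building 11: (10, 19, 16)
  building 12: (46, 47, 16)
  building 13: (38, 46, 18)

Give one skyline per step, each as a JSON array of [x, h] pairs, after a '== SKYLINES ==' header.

== SKYLINES ==
[[42,3],[44,0]]
[[11,20],[26,0],[42,3],[44,0]]
[[11,20],[26,0],[42,3],[44,0]]
[[11,20],[26,0],[34,16],[41,0],[42,3],[44,0]]
[[11,20],[26,0],[34,16],[41,0],[42,3],[44,16],[46,0]]
[[11,20],[26,0],[34,16],[41,0],[42,3],[44,16],[46,8],[47,0]]
[[11,20],[38,16],[41,0],[42,3],[44,16],[46,8],[47,0]]
[[11,20],[38,16],[41,0],[42,3],[44,16],[46,8],[47,0]]
[[8,16],[11,20],[38,16],[41,0],[42,3],[44,16],[46,8],[47,0]]
[[8,16],[11,20],[38,16],[41,7],[44,16],[46,8],[47,0]]
[[8,16],[11,20],[38,16],[41,7],[44,16],[46,8],[47,0]]
[[8,16],[11,20],[38,16],[41,7],[44,16],[47,0]]
[[8,16],[11,20],[38,18],[46,16],[47,0]]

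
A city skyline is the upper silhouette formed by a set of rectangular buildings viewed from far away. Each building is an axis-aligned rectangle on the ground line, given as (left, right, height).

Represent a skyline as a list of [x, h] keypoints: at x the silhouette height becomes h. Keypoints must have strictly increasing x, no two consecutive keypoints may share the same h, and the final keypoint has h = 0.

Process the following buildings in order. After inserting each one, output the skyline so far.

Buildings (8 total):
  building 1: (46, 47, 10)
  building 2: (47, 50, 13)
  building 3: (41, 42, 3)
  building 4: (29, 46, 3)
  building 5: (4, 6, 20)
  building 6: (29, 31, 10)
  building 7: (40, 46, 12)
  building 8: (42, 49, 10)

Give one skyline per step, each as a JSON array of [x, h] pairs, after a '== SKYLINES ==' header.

== SKYLINES ==
[[46,10],[47,0]]
[[46,10],[47,13],[50,0]]
[[41,3],[42,0],[46,10],[47,13],[50,0]]
[[29,3],[46,10],[47,13],[50,0]]
[[4,20],[6,0],[29,3],[46,10],[47,13],[50,0]]
[[4,20],[6,0],[29,10],[31,3],[46,10],[47,13],[50,0]]
[[4,20],[6,0],[29,10],[31,3],[40,12],[46,10],[47,13],[50,0]]
[[4,20],[6,0],[29,10],[31,3],[40,12],[46,10],[47,13],[50,0]]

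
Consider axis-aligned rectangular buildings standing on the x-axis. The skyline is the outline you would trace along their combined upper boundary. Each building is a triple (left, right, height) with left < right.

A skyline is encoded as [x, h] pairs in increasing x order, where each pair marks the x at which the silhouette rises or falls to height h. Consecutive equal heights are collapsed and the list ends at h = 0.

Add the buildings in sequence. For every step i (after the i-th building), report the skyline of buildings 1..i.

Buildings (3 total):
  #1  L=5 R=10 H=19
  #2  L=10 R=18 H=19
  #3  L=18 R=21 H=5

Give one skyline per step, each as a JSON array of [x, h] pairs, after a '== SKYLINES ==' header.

== SKYLINES ==
[[5,19],[10,0]]
[[5,19],[18,0]]
[[5,19],[18,5],[21,0]]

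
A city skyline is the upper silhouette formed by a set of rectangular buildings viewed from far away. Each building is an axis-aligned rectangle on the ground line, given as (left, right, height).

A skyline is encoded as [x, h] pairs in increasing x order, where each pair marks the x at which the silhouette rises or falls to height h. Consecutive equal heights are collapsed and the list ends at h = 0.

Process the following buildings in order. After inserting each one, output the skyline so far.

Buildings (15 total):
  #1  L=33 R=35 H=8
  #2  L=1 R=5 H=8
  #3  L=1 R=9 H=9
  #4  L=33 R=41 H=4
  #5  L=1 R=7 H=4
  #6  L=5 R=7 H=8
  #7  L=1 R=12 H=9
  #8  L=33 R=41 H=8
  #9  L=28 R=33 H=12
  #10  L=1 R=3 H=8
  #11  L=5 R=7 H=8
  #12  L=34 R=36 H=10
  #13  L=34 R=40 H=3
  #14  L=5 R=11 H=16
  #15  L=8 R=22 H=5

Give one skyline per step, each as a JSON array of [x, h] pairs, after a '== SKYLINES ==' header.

== SKYLINES ==
[[33,8],[35,0]]
[[1,8],[5,0],[33,8],[35,0]]
[[1,9],[9,0],[33,8],[35,0]]
[[1,9],[9,0],[33,8],[35,4],[41,0]]
[[1,9],[9,0],[33,8],[35,4],[41,0]]
[[1,9],[9,0],[33,8],[35,4],[41,0]]
[[1,9],[12,0],[33,8],[35,4],[41,0]]
[[1,9],[12,0],[33,8],[41,0]]
[[1,9],[12,0],[28,12],[33,8],[41,0]]
[[1,9],[12,0],[28,12],[33,8],[41,0]]
[[1,9],[12,0],[28,12],[33,8],[41,0]]
[[1,9],[12,0],[28,12],[33,8],[34,10],[36,8],[41,0]]
[[1,9],[12,0],[28,12],[33,8],[34,10],[36,8],[41,0]]
[[1,9],[5,16],[11,9],[12,0],[28,12],[33,8],[34,10],[36,8],[41,0]]
[[1,9],[5,16],[11,9],[12,5],[22,0],[28,12],[33,8],[34,10],[36,8],[41,0]]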